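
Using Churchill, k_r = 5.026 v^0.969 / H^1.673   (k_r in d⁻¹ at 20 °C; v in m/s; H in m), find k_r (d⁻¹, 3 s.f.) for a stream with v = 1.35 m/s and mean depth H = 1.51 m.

k_r ≈ 3.37 d⁻¹

k_r = 5.026 × 1.35^0.969 / 1.51^1.673 = 5.026 × 1.337 / 1.993 = 3.374 d⁻¹.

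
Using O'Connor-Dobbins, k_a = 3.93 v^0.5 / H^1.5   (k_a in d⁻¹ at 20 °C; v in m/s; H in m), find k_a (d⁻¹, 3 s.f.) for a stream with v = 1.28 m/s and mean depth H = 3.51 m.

k_a = 3.93 × 1.28^0.5 / 3.51^1.5 = 3.93 × 1.131 / 6.576 = 0.6761 d⁻¹.

k_a ≈ 0.676 d⁻¹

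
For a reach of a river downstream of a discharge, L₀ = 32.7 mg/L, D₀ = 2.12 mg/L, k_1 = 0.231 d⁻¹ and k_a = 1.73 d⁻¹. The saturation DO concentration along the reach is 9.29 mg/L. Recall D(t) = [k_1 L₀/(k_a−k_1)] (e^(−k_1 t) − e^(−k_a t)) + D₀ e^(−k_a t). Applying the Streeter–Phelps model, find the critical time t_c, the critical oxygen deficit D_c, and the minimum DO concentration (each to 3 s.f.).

t_c = [1/(k_a−k_1)] ln[(k_a/k_1)(1 − D₀(k_a−k_1)/(k_1 L₀))]
= [1/(1.73−0.231)] ln[(1.73/0.231)(1 − 2.12×1.499/(0.231×32.7))]
= (1/1.499) ln[7.489 × 0.5793] = 0.6671 × ln(4.338) = 0.6671 × 1.468 = 0.9790 d.
D_c = (k_1/k_a) L₀ e^(−k_1 t_c) = (0.231/1.73) × 32.7 × e^(−0.231×0.9790) = 0.1335 × 32.7 × 0.7976 = 3.483 mg/L.
Minimum DO = C_s − D_c = 9.29 − 3.483 = 5.807 mg/L.

t_c ≈ 0.979 d; D_c ≈ 3.48 mg/L; min DO ≈ 5.81 mg/L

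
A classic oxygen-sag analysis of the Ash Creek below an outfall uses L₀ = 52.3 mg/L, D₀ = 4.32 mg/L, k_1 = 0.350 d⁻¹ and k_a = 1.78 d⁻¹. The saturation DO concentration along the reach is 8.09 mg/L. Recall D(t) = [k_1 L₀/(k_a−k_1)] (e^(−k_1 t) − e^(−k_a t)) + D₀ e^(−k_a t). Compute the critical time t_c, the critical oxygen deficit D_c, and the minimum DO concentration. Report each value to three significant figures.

With k_a/k_1 = 5.086 and 1 − D₀(k_a−k_1)/(k_1 L₀) = 0.6625,
t_c = ln(5.086 × 0.6625) / (1.78 − 0.350) = ln(3.369) / 1.430 = 1.215/1.430 = 0.8495 d.
D_c = (k_1/k_a) L₀ e^(−k_1 t_c) = (0.350/1.78) × 52.3 × e^(−0.350×0.8495) = 0.1966 × 52.3 × 0.7428 = 7.639 mg/L.
Minimum DO = C_s − D_c = 8.09 − 7.639 = 0.4511 mg/L.

t_c ≈ 0.849 d; D_c ≈ 7.64 mg/L; min DO ≈ 0.451 mg/L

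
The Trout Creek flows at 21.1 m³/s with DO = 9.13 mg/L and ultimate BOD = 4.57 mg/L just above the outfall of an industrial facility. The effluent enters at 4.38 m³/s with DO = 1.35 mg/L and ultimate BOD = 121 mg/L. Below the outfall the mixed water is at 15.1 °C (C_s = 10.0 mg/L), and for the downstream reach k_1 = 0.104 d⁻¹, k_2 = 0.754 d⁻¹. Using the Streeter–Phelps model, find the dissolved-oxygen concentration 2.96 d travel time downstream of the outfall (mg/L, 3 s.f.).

Mixed DO = (21.1×9.13 + 4.38×1.35)/(21.1+4.38) = 198.6/25.48 = 7.793 mg/L.
Mixed L₀ = (21.1×4.57 + 4.38×121)/(25.48) = 626.4/25.48 = 24.58 mg/L.
Initial deficit D₀ = C_s − DO₀ = 10.0 − 7.793 = 2.207 mg/L.
D(2.96) = [0.104×24.58/(0.754−0.104)](e^(−0.104×2.96) − e^(−0.754×2.96)) + 2.207 e^(−0.754×2.96)
= 3.933 × (0.7350 − 0.1073) + 2.207 × 0.1073 = 2.706 mg/L.
DO = 10.0 − 2.706 = 7.294 mg/L.

DO ≈ 7.29 mg/L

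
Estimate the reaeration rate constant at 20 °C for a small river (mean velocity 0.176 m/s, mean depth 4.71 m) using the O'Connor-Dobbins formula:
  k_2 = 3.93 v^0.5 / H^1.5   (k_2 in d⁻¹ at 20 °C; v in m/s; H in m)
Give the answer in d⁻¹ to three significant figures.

k_2 ≈ 0.161 d⁻¹

k_2 = 3.93 × 0.176^0.5 / 4.71^1.5 = 3.93 × 0.4195 / 10.22 = 0.1613 d⁻¹.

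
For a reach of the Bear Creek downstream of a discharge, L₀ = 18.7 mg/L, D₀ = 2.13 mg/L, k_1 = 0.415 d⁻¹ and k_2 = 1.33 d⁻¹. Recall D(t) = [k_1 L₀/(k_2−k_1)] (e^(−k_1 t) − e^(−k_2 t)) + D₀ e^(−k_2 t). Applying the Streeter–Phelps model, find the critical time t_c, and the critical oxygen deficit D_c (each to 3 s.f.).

t_c ≈ 0.957 d; D_c ≈ 3.92 mg/L

t_c = [1/(k_2−k_1)] ln[(k_2/k_1)(1 − D₀(k_2−k_1)/(k_1 L₀))]
= [1/(1.33−0.415)] ln[(1.33/0.415)(1 − 2.13×0.9150/(0.415×18.7))]
= (1/0.9150) ln[3.205 × 0.7489] = 1.093 × ln(2.400) = 1.093 × 0.8755 = 0.9568 d.
L(t_c) = L₀ e^(−k_1 t_c) = 18.7 × 0.6723 = 12.57 mg/L, and at the critical point k_2 D_c = k_1 L, so D_c = (0.415/1.33) × 12.57 = 3.923 mg/L.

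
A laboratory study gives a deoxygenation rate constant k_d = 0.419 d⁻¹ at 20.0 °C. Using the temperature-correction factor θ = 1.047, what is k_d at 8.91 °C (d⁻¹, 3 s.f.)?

k_d ≈ 0.252 d⁻¹

k_d(T₂) = k_d(T₁) · θ^(T₂−T₁) = 0.419 × 1.047^(8.91−20.0)
= 0.419 × 1.047^-11.1 = 0.419 × 0.6009 = 0.2518 d⁻¹.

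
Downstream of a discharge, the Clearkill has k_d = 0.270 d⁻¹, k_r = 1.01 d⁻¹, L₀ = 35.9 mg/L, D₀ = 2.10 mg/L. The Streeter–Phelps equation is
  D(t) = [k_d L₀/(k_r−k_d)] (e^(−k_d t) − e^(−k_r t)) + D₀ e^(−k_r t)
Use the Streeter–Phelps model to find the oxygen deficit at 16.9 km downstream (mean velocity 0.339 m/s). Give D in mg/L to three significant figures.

D ≈ 5.07 mg/L

Travel time t = x/v = 16.9 km / (0.339 m/s) = 16900 m / 0.339 m/s = 49850 s = 0.5770 d.
k_d L₀/(k_r−k_d) = 0.270×35.9/(1.01−0.270) = 9.693/0.7400 = 13.10 mg/L.
e^(−k_d t) = e^(−0.270×0.5770) = 0.8557; e^(−k_r t) = e^(−1.01×0.5770) = 0.5584.
D = 13.10 × (0.8557 − 0.5584) + 2.10 × 0.5584 = 3.895 + 1.173 = 5.068 mg/L.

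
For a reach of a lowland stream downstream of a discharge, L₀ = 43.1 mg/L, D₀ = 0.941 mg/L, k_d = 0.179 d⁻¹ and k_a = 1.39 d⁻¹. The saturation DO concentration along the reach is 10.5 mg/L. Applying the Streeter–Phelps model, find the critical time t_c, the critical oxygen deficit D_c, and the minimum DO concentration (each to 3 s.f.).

At the critical point dD/dt = 0, so k_d L₀ e^(−k_d t) = k_a D. Substituting D(t) from the Streeter–Phelps equation and solving for t gives
t_c = ln[(k_a/k_d)(1 − D₀(k_a−k_d)/(k_d L₀))] / (k_a−k_d).
Here k_a−k_d = 1.211 d⁻¹ and 1 − D₀(k_a−k_d)/(k_d L₀) = 1 − 0.941×1.211/(0.179×43.1) = 0.8523, so
t_c = ln(7.765 × 0.8523) / 1.211 = 1.890 / 1.211 = 1.561 d.
L(t_c) = L₀ e^(−k_d t_c) = 43.1 × 0.7563 = 32.60 mg/L, and at the critical point k_a D_c = k_d L, so D_c = (0.179/1.39) × 32.60 = 4.198 mg/L.
Minimum DO = C_s − D_c = 10.5 − 4.198 = 6.302 mg/L.

t_c ≈ 1.56 d; D_c ≈ 4.20 mg/L; min DO ≈ 6.30 mg/L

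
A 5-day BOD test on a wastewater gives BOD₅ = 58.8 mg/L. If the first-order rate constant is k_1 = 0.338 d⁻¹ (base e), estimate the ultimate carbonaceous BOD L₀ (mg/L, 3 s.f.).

BOD₅ = L₀(1 − e^(−5k_1)) ⇒ L₀ = BOD₅ / (1 − e^(−5×0.338))
= 58.8 / (1 − 0.1845) = 58.8 / 0.8155 = 72.10 mg/L.

L₀ ≈ 72.1 mg/L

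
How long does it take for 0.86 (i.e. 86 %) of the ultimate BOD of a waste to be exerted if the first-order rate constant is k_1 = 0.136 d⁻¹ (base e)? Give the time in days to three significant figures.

y/L₀ = 1 − e^(−k_1 t) = 0.86 ⇒ e^(−k_1 t) = 0.140
t = −ln(0.140) / 0.136 = 1.966 / 0.136 = 14.46 d.

t ≈ 14.5 d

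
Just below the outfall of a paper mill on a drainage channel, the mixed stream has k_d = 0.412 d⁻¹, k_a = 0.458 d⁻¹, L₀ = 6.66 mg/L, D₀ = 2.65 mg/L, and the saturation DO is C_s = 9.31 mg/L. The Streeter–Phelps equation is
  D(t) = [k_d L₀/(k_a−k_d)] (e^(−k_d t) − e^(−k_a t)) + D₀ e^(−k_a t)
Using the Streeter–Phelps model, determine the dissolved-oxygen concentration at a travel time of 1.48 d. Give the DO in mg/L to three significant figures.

DO ≈ 5.83 mg/L

k_d L₀/(k_a−k_d) = 0.412×6.66/(0.458−0.412) = 2.744/0.04600 = 59.65 mg/L.
e^(−k_d t) = e^(−0.412×1.480) = 0.5435; e^(−k_a t) = e^(−0.458×1.480) = 0.5077.
D = 59.65 × (0.5435 − 0.5077) + 2.65 × 0.5077 = 2.134 + 1.345 = 3.479 mg/L.
DO = C_s − D = 9.31 − 3.479 = 5.831 mg/L.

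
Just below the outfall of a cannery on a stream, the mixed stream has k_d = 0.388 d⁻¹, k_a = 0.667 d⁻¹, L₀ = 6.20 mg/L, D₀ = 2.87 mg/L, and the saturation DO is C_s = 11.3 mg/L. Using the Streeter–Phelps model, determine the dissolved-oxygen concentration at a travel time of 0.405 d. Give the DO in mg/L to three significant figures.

k_d L₀/(k_a−k_d) = 0.388×6.20/(0.667−0.388) = 2.406/0.2790 = 8.622 mg/L.
e^(−k_d t) = e^(−0.388×0.4050) = 0.8546; e^(−k_a t) = e^(−0.667×0.4050) = 0.7633.
D = 8.622 × (0.8546 − 0.7633) + 2.87 × 0.7633 = 0.7873 + 2.191 = 2.978 mg/L.
DO = C_s − D = 11.3 − 2.978 = 8.322 mg/L.

DO ≈ 8.32 mg/L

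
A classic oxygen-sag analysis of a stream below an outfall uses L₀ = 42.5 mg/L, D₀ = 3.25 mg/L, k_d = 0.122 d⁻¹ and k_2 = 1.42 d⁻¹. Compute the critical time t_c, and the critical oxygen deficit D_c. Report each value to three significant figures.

With k_2/k_d = 11.64 and 1 − D₀(k_2−k_d)/(k_d L₀) = 0.1864,
t_c = ln(11.64 × 0.1864) / (1.42 − 0.122) = ln(2.170) / 1.298 = 0.7745/1.298 = 0.5967 d.
L(t_c) = L₀ e^(−k_d t_c) = 42.5 × 0.9298 = 39.52 mg/L, and at the critical point k_2 D_c = k_d L, so D_c = (0.122/1.42) × 39.52 = 3.395 mg/L.

t_c ≈ 0.597 d; D_c ≈ 3.40 mg/L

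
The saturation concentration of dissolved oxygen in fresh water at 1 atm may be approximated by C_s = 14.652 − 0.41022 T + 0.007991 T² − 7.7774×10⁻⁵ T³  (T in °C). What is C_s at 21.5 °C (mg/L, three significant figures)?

C_s = 14.652 − 0.41022×21.5 + 0.007991×21.5² − 7.7774×10⁻⁵×21.5³ = 8.753 mg/L.

C_s ≈ 8.75 mg/L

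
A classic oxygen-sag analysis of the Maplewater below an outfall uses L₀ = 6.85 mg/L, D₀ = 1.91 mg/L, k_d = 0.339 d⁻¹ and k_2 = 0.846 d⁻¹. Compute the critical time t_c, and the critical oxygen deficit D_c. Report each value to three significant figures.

t_c ≈ 0.739 d; D_c ≈ 2.14 mg/L

At the critical point dD/dt = 0, so k_d L₀ e^(−k_d t) = k_2 D. Substituting D(t) from the Streeter–Phelps equation and solving for t gives
t_c = ln[(k_2/k_d)(1 − D₀(k_2−k_d)/(k_d L₀))] / (k_2−k_d).
Here k_2−k_d = 0.5070 d⁻¹ and 1 − D₀(k_2−k_d)/(k_d L₀) = 1 − 1.91×0.5070/(0.339×6.85) = 0.5830, so
t_c = ln(2.496 × 0.5830) / 0.5070 = 0.3749 / 0.5070 = 0.7395 d.
D_c = (k_d/k_2) L₀ e^(−k_d t_c) = (0.339/0.846) × 6.85 × e^(−0.339×0.7395) = 0.4007 × 6.85 × 0.7783 = 2.136 mg/L.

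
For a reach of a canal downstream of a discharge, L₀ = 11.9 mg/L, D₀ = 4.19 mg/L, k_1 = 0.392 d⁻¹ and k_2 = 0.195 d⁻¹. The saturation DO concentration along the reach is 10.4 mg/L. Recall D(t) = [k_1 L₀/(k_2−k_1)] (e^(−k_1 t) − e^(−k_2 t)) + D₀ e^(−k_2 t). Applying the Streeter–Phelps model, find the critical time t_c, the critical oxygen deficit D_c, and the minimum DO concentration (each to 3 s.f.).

t_c ≈ 2.72 d; D_c ≈ 8.24 mg/L; min DO ≈ 2.16 mg/L

With k_2/k_1 = 0.4974 and 1 − D₀(k_2−k_1)/(k_1 L₀) = 1.177,
t_c = ln(0.4974 × 1.177) / (0.195 − 0.392) = ln(0.5855) / -0.1970 = -0.5353/-0.1970 = 2.717 d.
D_c = (k_1/k_2) L₀ e^(−k_1 t_c) = (0.392/0.195) × 11.9 × e^(−0.392×2.717) = 2.010 × 11.9 × 0.3446 = 8.245 mg/L.
Minimum DO = C_s − D_c = 10.4 − 8.245 = 2.155 mg/L.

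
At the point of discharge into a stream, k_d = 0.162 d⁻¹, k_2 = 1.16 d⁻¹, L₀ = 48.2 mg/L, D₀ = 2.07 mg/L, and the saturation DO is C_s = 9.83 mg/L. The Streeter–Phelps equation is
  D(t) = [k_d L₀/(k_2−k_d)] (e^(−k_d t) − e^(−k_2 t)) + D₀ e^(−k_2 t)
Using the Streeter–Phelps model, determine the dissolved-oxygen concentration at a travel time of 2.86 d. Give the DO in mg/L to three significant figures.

DO ≈ 5.12 mg/L

k_d L₀/(k_2−k_d) = 0.162×48.2/(1.16−0.162) = 7.808/0.9980 = 7.824 mg/L.
e^(−k_d t) = e^(−0.162×2.860) = 0.6292; e^(−k_2 t) = e^(−1.16×2.860) = 0.03624.
D = 7.824 × (0.6292 − 0.03624) + 2.07 × 0.03624 = 4.639 + 0.07502 = 4.714 mg/L.
DO = C_s − D = 9.83 − 4.714 = 5.116 mg/L.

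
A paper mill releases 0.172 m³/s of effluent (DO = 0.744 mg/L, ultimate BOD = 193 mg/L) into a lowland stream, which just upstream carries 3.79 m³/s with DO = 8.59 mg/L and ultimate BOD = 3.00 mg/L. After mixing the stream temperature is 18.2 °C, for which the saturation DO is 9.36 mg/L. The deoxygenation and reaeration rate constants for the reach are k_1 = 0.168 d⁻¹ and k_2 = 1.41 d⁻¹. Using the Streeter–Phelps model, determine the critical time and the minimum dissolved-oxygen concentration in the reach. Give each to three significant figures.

t_c ≈ 0.659 d; minimum DO ≈ 8.16 mg/L

Mixed DO = (3.79×8.59 + 0.172×0.744)/(3.79+0.172) = 32.68/3.962 = 8.249 mg/L.
Mixed L₀ = (3.79×3.00 + 0.172×193)/(3.962) = 44.57/3.962 = 11.25 mg/L.
Initial deficit D₀ = C_s − DO₀ = 9.36 − 8.249 = 1.111 mg/L.
t_c = (1/1.242) ln[(1.41/0.168)(1 − 1.111×1.242/(0.168×11.25))] = 0.8052 × ln(2.267) = 0.6588 d.
D_c = (0.168/1.41) × 11.25 × e^(−0.168×0.6588) = 0.1191 × 11.25 × 0.8952 = 1.200 mg/L.
Minimum DO = 9.36 − 1.200 = 8.160 mg/L.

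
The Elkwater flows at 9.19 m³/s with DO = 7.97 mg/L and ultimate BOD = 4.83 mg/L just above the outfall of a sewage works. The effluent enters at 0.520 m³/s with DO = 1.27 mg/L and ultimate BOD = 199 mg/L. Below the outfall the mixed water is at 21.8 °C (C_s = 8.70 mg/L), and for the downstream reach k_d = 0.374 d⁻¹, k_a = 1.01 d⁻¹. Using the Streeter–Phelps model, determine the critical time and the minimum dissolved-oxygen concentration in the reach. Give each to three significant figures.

Mixed DO = (9.19×7.97 + 0.520×1.27)/(9.19+0.520) = 73.90/9.710 = 7.611 mg/L.
Mixed L₀ = (9.19×4.83 + 0.520×199)/(9.710) = 147.9/9.710 = 15.23 mg/L.
Initial deficit D₀ = C_s − DO₀ = 8.70 − 7.611 = 1.089 mg/L.
t_c = (1/0.6360) ln[(1.01/0.374)(1 − 1.089×0.6360/(0.374×15.23))] = 1.572 × ln(2.372) = 1.358 d.
D_c = (0.374/1.01) × 15.23 × e^(−0.374×1.358) = 0.3703 × 15.23 × 0.6017 = 3.393 mg/L.
Minimum DO = 8.70 − 3.393 = 5.307 mg/L.

t_c ≈ 1.36 d; minimum DO ≈ 5.31 mg/L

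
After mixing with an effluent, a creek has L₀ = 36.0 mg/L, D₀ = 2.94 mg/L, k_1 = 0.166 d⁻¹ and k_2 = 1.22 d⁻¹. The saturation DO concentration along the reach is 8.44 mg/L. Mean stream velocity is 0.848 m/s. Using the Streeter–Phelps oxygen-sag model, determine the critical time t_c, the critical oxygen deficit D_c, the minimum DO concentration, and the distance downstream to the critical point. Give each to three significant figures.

With k_2/k_1 = 7.349 and 1 − D₀(k_2−k_1)/(k_1 L₀) = 0.4815,
t_c = ln(7.349 × 0.4815) / (1.22 − 0.166) = ln(3.538) / 1.054 = 1.264/1.054 = 1.199 d.
L(t_c) = L₀ e^(−k_1 t_c) = 36.0 × 0.8195 = 29.50 mg/L, and at the critical point k_2 D_c = k_1 L, so D_c = (0.166/1.22) × 29.50 = 4.014 mg/L.
Minimum DO = C_s − D_c = 8.44 − 4.014 = 4.426 mg/L.
x_c = v t_c = 0.848 m/s × 1.199 d × 86400 s/d = 87840 m ≈ 87.8 km.

t_c ≈ 1.20 d; D_c ≈ 4.01 mg/L; min DO ≈ 4.43 mg/L; x_c ≈ 87.8 km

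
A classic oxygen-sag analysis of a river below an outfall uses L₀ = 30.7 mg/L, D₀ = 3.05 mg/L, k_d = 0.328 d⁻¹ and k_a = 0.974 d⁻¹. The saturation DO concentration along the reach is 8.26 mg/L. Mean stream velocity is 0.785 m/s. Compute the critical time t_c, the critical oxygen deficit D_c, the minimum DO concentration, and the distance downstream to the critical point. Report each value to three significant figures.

t_c ≈ 1.35 d; D_c ≈ 6.64 mg/L; min DO ≈ 1.62 mg/L; x_c ≈ 91.4 km

At the critical point dD/dt = 0, so k_d L₀ e^(−k_d t) = k_a D. Substituting D(t) from the Streeter–Phelps equation and solving for t gives
t_c = ln[(k_a/k_d)(1 − D₀(k_a−k_d)/(k_d L₀))] / (k_a−k_d).
Here k_a−k_d = 0.6460 d⁻¹ and 1 − D₀(k_a−k_d)/(k_d L₀) = 1 − 3.05×0.6460/(0.328×30.7) = 0.8043, so
t_c = ln(2.970 × 0.8043) / 0.6460 = 0.8707 / 0.6460 = 1.348 d.
D_c = (k_d/k_a) L₀ e^(−k_d t_c) = (0.328/0.974) × 30.7 × e^(−0.328×1.348) = 0.3368 × 30.7 × 0.6427 = 6.645 mg/L.
Minimum DO = C_s − D_c = 8.26 − 6.645 = 1.615 mg/L.
x_c = v t_c = 0.785 m/s × 1.348 d × 86400 s/d = 91410 m ≈ 91.4 km.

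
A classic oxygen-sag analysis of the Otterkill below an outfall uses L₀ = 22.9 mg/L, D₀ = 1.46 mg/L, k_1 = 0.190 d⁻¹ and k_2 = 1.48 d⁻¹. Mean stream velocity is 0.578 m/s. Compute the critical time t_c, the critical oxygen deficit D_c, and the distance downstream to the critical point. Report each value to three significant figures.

t_c = [1/(k_2−k_1)] ln[(k_2/k_1)(1 − D₀(k_2−k_1)/(k_1 L₀))]
= [1/(1.48−0.190)] ln[(1.48/0.190)(1 − 1.46×1.290/(0.190×22.9))]
= (1/1.290) ln[7.789 × 0.5671] = 0.7752 × ln(4.418) = 0.7752 × 1.486 = 1.152 d.
D_c = (k_1/k_2) L₀ e^(−k_1 t_c) = (0.190/1.48) × 22.9 × e^(−0.190×1.152) = 0.1284 × 22.9 × 0.8035 = 2.362 mg/L.
x_c = v t_c = 0.578 m/s × 1.152 d × 86400 s/d = 57510 m ≈ 57.5 km.

t_c ≈ 1.15 d; D_c ≈ 2.36 mg/L; x_c ≈ 57.5 km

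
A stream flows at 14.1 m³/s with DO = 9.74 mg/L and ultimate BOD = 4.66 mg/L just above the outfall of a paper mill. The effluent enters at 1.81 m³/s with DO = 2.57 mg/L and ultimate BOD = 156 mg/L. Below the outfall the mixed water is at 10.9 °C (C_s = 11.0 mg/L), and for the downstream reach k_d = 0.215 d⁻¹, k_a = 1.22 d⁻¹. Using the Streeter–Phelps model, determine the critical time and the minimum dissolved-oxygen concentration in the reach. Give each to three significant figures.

Mixed DO = (14.1×9.74 + 1.81×2.57)/(14.1+1.81) = 142.0/15.91 = 8.924 mg/L.
Mixed L₀ = (14.1×4.66 + 1.81×156)/(15.91) = 348.1/15.91 = 21.88 mg/L.
Initial deficit D₀ = C_s − DO₀ = 11.0 − 8.924 = 2.076 mg/L.
t_c = (1/1.005) ln[(1.22/0.215)(1 − 2.076×1.005/(0.215×21.88))] = 0.9950 × ln(3.158) = 1.144 d.
D_c = (0.215/1.22) × 21.88 × e^(−0.215×1.144) = 0.1762 × 21.88 × 0.7819 = 3.015 mg/L.
Minimum DO = 11.0 − 3.015 = 7.985 mg/L.

t_c ≈ 1.14 d; minimum DO ≈ 7.99 mg/L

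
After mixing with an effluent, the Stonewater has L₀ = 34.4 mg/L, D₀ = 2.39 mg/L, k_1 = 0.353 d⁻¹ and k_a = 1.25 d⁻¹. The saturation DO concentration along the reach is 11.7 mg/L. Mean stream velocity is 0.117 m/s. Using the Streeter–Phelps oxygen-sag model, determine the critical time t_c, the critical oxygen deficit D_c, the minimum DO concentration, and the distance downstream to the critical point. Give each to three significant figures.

With k_a/k_1 = 3.541 and 1 − D₀(k_a−k_1)/(k_1 L₀) = 0.8235,
t_c = ln(3.541 × 0.8235) / (1.25 − 0.353) = ln(2.916) / 0.8970 = 1.070/0.8970 = 1.193 d.
L(t_c) = L₀ e^(−k_1 t_c) = 34.4 × 0.6563 = 22.58 mg/L, and at the critical point k_a D_c = k_1 L, so D_c = (0.353/1.25) × 22.58 = 6.376 mg/L.
Minimum DO = C_s − D_c = 11.7 − 6.376 = 5.324 mg/L.
x_c = v t_c = 0.117 m/s × 1.193 d × 86400 s/d = 12060 m ≈ 12.1 km.

t_c ≈ 1.19 d; D_c ≈ 6.38 mg/L; min DO ≈ 5.32 mg/L; x_c ≈ 12.1 km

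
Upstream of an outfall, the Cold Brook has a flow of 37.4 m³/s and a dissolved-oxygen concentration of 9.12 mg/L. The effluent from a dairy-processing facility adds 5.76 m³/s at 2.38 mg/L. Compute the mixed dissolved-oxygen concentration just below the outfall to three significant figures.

8.22 mg/L

Flow-weighted mixing: C = (Q_r C_r + Q_w C_w)/(Q_r + Q_w)
= (37.4×9.12 + 5.76×2.38)/(37.4 + 5.76) = 354.8/43.16 = 8.221 mg/L.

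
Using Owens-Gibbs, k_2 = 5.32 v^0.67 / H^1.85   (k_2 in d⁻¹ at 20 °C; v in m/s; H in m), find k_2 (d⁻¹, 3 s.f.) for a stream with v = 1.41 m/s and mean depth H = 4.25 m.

k_2 ≈ 0.461 d⁻¹

k_2 = 5.32 × 1.41^0.67 / 4.25^1.85 = 5.32 × 1.259 / 14.54 = 0.4606 d⁻¹.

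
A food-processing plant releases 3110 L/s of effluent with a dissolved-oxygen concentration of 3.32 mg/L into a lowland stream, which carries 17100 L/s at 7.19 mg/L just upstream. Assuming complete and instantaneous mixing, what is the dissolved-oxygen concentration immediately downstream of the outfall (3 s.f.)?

6.59 mg/L

Flow-weighted mixing: C = (Q_r C_r + Q_w C_w)/(Q_r + Q_w)
= (17100×7.19 + 3110×3.32)/(17100 + 3110) = 133300/20210 = 6.594 mg/L.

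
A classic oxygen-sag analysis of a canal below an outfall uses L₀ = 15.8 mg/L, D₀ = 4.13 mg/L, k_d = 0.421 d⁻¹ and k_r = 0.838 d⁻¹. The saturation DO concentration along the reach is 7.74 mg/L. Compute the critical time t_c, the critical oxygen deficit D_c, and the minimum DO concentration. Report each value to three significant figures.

t_c ≈ 0.932 d; D_c ≈ 5.36 mg/L; min DO ≈ 2.38 mg/L

With k_r/k_d = 1.990 and 1 − D₀(k_r−k_d)/(k_d L₀) = 0.7411,
t_c = ln(1.990 × 0.7411) / (0.838 − 0.421) = ln(1.475) / 0.4170 = 0.3888/0.4170 = 0.9323 d.
L(t_c) = L₀ e^(−k_d t_c) = 15.8 × 0.6754 = 10.67 mg/L, and at the critical point k_r D_c = k_d L, so D_c = (0.421/0.838) × 10.67 = 5.361 mg/L.
Minimum DO = C_s − D_c = 7.74 − 5.361 = 2.379 mg/L.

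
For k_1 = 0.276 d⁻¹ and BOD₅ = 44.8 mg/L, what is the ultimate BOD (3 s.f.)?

BOD₅ = L₀(1 − e^(−5k_1)) ⇒ L₀ = BOD₅ / (1 − e^(−5×0.276))
= 44.8 / (1 − 0.2516) = 44.8 / 0.7484 = 59.86 mg/L.

L₀ ≈ 59.9 mg/L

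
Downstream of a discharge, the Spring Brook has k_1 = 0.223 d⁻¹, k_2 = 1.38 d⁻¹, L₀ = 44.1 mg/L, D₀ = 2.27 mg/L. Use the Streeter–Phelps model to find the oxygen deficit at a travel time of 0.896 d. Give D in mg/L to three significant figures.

k_1 L₀/(k_2−k_1) = 0.223×44.1/(1.38−0.223) = 9.834/1.157 = 8.500 mg/L.
e^(−k_1 t) = e^(−0.223×0.8960) = 0.8189; e^(−k_2 t) = e^(−1.38×0.8960) = 0.2904.
D = 8.500 × (0.8189 − 0.2904) + 2.27 × 0.2904 = 4.492 + 0.6592 = 5.151 mg/L.

D ≈ 5.15 mg/L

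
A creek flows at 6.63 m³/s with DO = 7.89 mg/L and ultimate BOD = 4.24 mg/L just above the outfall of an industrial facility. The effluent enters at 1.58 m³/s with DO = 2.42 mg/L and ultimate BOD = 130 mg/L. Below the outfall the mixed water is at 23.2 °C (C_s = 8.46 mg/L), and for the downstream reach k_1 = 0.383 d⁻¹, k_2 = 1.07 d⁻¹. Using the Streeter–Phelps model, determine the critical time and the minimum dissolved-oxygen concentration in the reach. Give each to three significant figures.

Mixed DO = (6.63×7.89 + 1.58×2.42)/(6.63+1.58) = 56.13/8.210 = 6.837 mg/L.
Mixed L₀ = (6.63×4.24 + 1.58×130)/(8.210) = 233.5/8.210 = 28.44 mg/L.
Initial deficit D₀ = C_s − DO₀ = 8.46 − 6.837 = 1.623 mg/L.
t_c = (1/0.6870) ln[(1.07/0.383)(1 − 1.623×0.6870/(0.383×28.44))] = 1.456 × ln(2.508) = 1.338 d.
D_c = (0.383/1.07) × 28.44 × e^(−0.383×1.338) = 0.3579 × 28.44 × 0.5990 = 6.098 mg/L.
Minimum DO = 8.46 − 6.098 = 2.362 mg/L.

t_c ≈ 1.34 d; minimum DO ≈ 2.36 mg/L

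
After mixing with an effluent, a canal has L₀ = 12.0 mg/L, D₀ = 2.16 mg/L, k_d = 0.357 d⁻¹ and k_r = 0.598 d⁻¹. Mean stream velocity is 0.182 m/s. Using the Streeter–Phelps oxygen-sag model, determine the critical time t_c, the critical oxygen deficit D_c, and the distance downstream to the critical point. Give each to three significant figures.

t_c ≈ 1.60 d; D_c ≈ 4.04 mg/L; x_c ≈ 25.2 km

With k_r/k_d = 1.675 and 1 − D₀(k_r−k_d)/(k_d L₀) = 0.8785,
t_c = ln(1.675 × 0.8785) / (0.598 − 0.357) = ln(1.472) / 0.2410 = 0.3863/0.2410 = 1.603 d.
L(t_c) = L₀ e^(−k_d t_c) = 12.0 × 0.5643 = 6.771 mg/L, and at the critical point k_r D_c = k_d L, so D_c = (0.357/0.598) × 6.771 = 4.042 mg/L.
x_c = v t_c = 0.182 m/s × 1.603 d × 86400 s/d = 25210 m ≈ 25.2 km.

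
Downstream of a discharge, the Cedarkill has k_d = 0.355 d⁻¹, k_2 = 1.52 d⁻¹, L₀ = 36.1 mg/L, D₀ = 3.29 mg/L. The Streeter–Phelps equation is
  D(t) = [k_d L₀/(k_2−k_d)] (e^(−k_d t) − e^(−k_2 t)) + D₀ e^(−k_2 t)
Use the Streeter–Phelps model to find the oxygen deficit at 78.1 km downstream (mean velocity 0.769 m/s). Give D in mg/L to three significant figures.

D ≈ 5.96 mg/L

Travel time t = x/v = 78.1 km / (0.769 m/s) = 78100 m / 0.769 m/s = 101600 s = 1.175 d.
k_d L₀/(k_2−k_d) = 0.355×36.1/(1.52−0.355) = 12.82/1.165 = 11.00 mg/L.
e^(−k_d t) = e^(−0.355×1.175) = 0.6588; e^(−k_2 t) = e^(−1.52×1.175) = 0.1675.
D = 11.00 × (0.6588 − 0.1675) + 3.29 × 0.1675 = 5.405 + 0.5511 = 5.956 mg/L.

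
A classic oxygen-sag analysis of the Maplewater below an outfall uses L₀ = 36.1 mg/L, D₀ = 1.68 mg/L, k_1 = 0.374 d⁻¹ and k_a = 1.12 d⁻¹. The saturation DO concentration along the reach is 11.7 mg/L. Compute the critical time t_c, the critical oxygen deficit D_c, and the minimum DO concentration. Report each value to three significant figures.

t_c = [1/(k_a−k_1)] ln[(k_a/k_1)(1 − D₀(k_a−k_1)/(k_1 L₀))]
= [1/(1.12−0.374)] ln[(1.12/0.374)(1 − 1.68×0.7460/(0.374×36.1))]
= (1/0.7460) ln[2.995 × 0.9072] = 1.340 × ln(2.717) = 1.340 × 0.9994 = 1.340 d.
L(t_c) = L₀ e^(−k_1 t_c) = 36.1 × 0.6059 = 21.87 mg/L, and at the critical point k_a D_c = k_1 L, so D_c = (0.374/1.12) × 21.87 = 7.304 mg/L.
Minimum DO = C_s − D_c = 11.7 − 7.304 = 4.396 mg/L.

t_c ≈ 1.34 d; D_c ≈ 7.30 mg/L; min DO ≈ 4.40 mg/L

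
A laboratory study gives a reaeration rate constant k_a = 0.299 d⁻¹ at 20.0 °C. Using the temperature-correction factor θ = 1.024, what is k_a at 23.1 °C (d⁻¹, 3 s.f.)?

k_a ≈ 0.322 d⁻¹

k_a(T₂) = k_a(T₁) · θ^(T₂−T₁) = 0.299 × 1.024^(23.1−20.0)
= 0.299 × 1.024^3.10 = 0.299 × 1.076 = 0.3218 d⁻¹.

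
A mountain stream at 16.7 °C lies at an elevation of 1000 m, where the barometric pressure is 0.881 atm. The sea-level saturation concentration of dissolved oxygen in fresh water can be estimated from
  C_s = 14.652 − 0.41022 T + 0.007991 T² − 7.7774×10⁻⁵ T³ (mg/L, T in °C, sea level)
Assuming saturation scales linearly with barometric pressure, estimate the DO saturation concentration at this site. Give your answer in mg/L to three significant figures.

C_s ≈ 8.52 mg/L

At sea level: C_s = 14.652 − 0.41022×16.7 + 0.007991×16.7² − 7.7774×10⁻⁵×16.7³ = 9.668 mg/L.
Pressure correction: C_s' = 9.668 × 0.881 = 8.517 mg/L.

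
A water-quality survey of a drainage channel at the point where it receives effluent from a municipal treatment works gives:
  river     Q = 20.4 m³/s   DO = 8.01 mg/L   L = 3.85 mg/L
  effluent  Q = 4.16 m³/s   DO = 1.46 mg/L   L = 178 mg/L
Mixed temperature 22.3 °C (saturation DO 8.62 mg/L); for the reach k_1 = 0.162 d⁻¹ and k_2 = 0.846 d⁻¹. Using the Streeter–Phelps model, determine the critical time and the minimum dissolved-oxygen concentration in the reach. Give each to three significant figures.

t_c ≈ 2.06 d; minimum DO ≈ 4.04 mg/L

Mixed DO = (20.4×8.01 + 4.16×1.46)/(20.4+4.16) = 169.5/24.56 = 6.901 mg/L.
Mixed L₀ = (20.4×3.85 + 4.16×178)/(24.56) = 819.0/24.56 = 33.35 mg/L.
Initial deficit D₀ = C_s − DO₀ = 8.62 − 6.901 = 1.719 mg/L.
t_c = (1/0.6840) ln[(0.846/0.162)(1 − 1.719×0.6840/(0.162×33.35))] = 1.462 × ln(4.085) = 2.058 d.
D_c = (0.162/0.846) × 33.35 × e^(−0.162×2.058) = 0.1915 × 33.35 × 0.7165 = 4.576 mg/L.
Minimum DO = 8.62 − 4.576 = 4.044 mg/L.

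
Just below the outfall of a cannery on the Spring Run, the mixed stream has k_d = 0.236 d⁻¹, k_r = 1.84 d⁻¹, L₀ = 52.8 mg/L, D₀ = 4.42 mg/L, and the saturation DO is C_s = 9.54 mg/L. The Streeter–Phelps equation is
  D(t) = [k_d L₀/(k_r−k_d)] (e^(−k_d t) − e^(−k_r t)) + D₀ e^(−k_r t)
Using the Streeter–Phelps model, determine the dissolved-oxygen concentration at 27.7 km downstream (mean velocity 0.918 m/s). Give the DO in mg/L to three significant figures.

DO ≈ 4.15 mg/L

Travel time t = x/v = 27.7 km / (0.918 m/s) = 27700 m / 0.918 m/s = 30170 s = 0.3492 d.
k_d L₀/(k_r−k_d) = 0.236×52.8/(1.84−0.236) = 12.46/1.604 = 7.769 mg/L.
e^(−k_d t) = e^(−0.236×0.3492) = 0.9209; e^(−k_r t) = e^(−1.84×0.3492) = 0.5259.
D = 7.769 × (0.9209 − 0.5259) + 4.42 × 0.5259 = 3.068 + 2.325 = 5.393 mg/L.
DO = C_s − D = 9.54 − 5.393 = 4.147 mg/L.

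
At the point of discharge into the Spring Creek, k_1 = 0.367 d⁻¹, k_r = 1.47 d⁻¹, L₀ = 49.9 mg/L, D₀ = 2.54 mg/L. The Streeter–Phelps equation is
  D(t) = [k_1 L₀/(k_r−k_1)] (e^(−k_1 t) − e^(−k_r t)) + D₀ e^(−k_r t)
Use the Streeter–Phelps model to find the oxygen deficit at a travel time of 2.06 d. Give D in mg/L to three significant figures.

D ≈ 7.12 mg/L

k_1 L₀/(k_r−k_1) = 0.367×49.9/(1.47−0.367) = 18.31/1.103 = 16.60 mg/L.
e^(−k_1 t) = e^(−0.367×2.060) = 0.4695; e^(−k_r t) = e^(−1.47×2.060) = 0.04840.
D = 16.60 × (0.4695 − 0.04840) + 2.54 × 0.04840 = 6.992 + 0.1229 = 7.115 mg/L.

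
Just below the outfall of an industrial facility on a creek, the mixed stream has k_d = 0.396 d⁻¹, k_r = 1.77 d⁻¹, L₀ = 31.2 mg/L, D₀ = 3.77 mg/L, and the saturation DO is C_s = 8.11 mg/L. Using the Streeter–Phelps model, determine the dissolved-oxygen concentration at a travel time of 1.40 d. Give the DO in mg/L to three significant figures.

k_d L₀/(k_r−k_d) = 0.396×31.2/(1.77−0.396) = 12.36/1.374 = 8.992 mg/L.
e^(−k_d t) = e^(−0.396×1.400) = 0.5744; e^(−k_r t) = e^(−1.77×1.400) = 0.08391.
D = 8.992 × (0.5744 − 0.08391) + 3.77 × 0.08391 = 4.411 + 0.3163 = 4.727 mg/L.
DO = C_s − D = 8.11 − 4.727 = 3.383 mg/L.

DO ≈ 3.38 mg/L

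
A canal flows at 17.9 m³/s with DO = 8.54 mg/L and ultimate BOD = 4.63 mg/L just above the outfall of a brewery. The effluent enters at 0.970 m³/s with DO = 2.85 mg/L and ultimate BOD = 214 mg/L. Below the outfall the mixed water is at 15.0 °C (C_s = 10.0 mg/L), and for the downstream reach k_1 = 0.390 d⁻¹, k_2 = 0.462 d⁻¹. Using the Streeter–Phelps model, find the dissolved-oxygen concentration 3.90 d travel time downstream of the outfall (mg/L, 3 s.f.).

Mixed DO = (17.9×8.54 + 0.970×2.85)/(17.9+0.970) = 155.6/18.87 = 8.248 mg/L.
Mixed L₀ = (17.9×4.63 + 0.970×214)/(18.87) = 290.5/18.87 = 15.39 mg/L.
Initial deficit D₀ = C_s − DO₀ = 10.0 − 8.248 = 1.752 mg/L.
D(3.90) = [0.390×15.39/(0.462−0.390)](e^(−0.390×3.90) − e^(−0.462×3.90)) + 1.752 e^(−0.462×3.90)
= 83.38 × (0.2185 − 0.1650) + 1.752 × 0.1650 = 4.749 mg/L.
DO = 10.0 − 4.749 = 5.251 mg/L.

DO ≈ 5.25 mg/L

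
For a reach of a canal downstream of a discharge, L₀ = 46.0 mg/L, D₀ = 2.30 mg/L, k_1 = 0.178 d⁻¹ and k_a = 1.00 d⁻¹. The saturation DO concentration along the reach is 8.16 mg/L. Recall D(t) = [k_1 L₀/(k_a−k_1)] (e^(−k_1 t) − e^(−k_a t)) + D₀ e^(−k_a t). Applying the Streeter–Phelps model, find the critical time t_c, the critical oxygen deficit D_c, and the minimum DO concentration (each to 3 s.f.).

At the critical point dD/dt = 0, so k_1 L₀ e^(−k_1 t) = k_a D. Substituting D(t) from the Streeter–Phelps equation and solving for t gives
t_c = ln[(k_a/k_1)(1 − D₀(k_a−k_1)/(k_1 L₀))] / (k_a−k_1).
Here k_a−k_1 = 0.8220 d⁻¹ and 1 − D₀(k_a−k_1)/(k_1 L₀) = 1 − 2.30×0.8220/(0.178×46.0) = 0.7691, so
t_c = ln(5.618 × 0.7691) / 0.8220 = 1.463 / 0.8220 = 1.780 d.
L(t_c) = L₀ e^(−k_1 t_c) = 46.0 × 0.7284 = 33.51 mg/L, and at the critical point k_a D_c = k_1 L, so D_c = (0.178/1.00) × 33.51 = 5.964 mg/L.
Minimum DO = C_s − D_c = 8.16 − 5.964 = 2.196 mg/L.

t_c ≈ 1.78 d; D_c ≈ 5.96 mg/L; min DO ≈ 2.20 mg/L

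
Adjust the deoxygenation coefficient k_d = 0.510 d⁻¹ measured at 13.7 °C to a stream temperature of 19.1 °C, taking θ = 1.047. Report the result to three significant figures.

k_d(T₂) = k_d(T₁) · θ^(T₂−T₁) = 0.510 × 1.047^(19.1−13.7)
= 0.510 × 1.047^5.40 = 0.510 × 1.281 = 0.6536 d⁻¹.

k_d ≈ 0.654 d⁻¹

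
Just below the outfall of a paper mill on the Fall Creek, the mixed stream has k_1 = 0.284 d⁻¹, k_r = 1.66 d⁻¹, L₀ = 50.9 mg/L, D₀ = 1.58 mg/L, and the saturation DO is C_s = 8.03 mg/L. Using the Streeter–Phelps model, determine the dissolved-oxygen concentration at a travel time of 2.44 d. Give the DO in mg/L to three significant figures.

DO ≈ 2.93 mg/L

k_1 L₀/(k_r−k_1) = 0.284×50.9/(1.66−0.284) = 14.46/1.376 = 10.51 mg/L.
e^(−k_1 t) = e^(−0.284×2.440) = 0.5001; e^(−k_r t) = e^(−1.66×2.440) = 0.01742.
D = 10.51 × (0.5001 − 0.01742) + 1.58 × 0.01742 = 5.071 + 0.02752 = 5.098 mg/L.
DO = C_s − D = 8.03 − 5.098 = 2.932 mg/L.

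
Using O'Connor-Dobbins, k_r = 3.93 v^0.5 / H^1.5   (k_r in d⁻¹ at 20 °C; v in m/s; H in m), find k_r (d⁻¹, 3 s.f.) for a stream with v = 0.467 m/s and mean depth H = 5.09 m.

k_r ≈ 0.234 d⁻¹

k_r = 3.93 × 0.467^0.5 / 5.09^1.5 = 3.93 × 0.6834 / 11.48 = 0.2339 d⁻¹.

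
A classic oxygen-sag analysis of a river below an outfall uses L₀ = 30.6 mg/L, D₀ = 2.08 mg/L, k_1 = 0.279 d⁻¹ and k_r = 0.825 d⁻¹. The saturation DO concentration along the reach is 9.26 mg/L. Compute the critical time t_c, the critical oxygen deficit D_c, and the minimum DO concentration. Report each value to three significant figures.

t_c ≈ 1.72 d; D_c ≈ 6.40 mg/L; min DO ≈ 2.86 mg/L

t_c = [1/(k_r−k_1)] ln[(k_r/k_1)(1 − D₀(k_r−k_1)/(k_1 L₀))]
= [1/(0.825−0.279)] ln[(0.825/0.279)(1 − 2.08×0.5460/(0.279×30.6))]
= (1/0.5460) ln[2.957 × 0.8670] = 1.832 × ln(2.564) = 1.832 × 0.9414 = 1.724 d.
L(t_c) = L₀ e^(−k_1 t_c) = 30.6 × 0.6181 = 18.91 mg/L, and at the critical point k_r D_c = k_1 L, so D_c = (0.279/0.825) × 18.91 = 6.397 mg/L.
Minimum DO = C_s − D_c = 9.26 − 6.397 = 2.863 mg/L.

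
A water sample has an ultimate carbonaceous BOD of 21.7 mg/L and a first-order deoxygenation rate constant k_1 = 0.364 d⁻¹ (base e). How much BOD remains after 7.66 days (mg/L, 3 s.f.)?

L ≈ 1.34 mg/L

L_t = L₀ e^(−k_1 t) = 21.7 × e^(−0.364×7.66) = 21.7 × 0.06153 = 1.335 mg/L.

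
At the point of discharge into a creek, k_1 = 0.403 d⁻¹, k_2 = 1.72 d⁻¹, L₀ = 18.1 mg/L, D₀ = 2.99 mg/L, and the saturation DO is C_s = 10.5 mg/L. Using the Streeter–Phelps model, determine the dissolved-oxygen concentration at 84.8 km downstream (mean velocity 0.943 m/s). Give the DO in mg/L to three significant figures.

Travel time t = x/v = 84.8 km / (0.943 m/s) = 84800 m / 0.943 m/s = 89930 s = 1.041 d.
k_1 L₀/(k_2−k_1) = 0.403×18.1/(1.72−0.403) = 7.294/1.317 = 5.539 mg/L.
e^(−k_1 t) = e^(−0.403×1.041) = 0.6574; e^(−k_2 t) = e^(−1.72×1.041) = 0.1669.
D = 5.539 × (0.6574 − 0.1669) + 2.99 × 0.1669 = 2.717 + 0.4991 = 3.216 mg/L.
DO = C_s − D = 10.5 − 3.216 = 7.284 mg/L.

DO ≈ 7.28 mg/L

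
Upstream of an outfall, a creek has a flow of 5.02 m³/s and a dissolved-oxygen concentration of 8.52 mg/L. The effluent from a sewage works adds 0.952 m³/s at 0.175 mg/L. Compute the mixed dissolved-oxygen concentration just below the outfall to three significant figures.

7.19 mg/L

Flow-weighted mixing: C = (Q_r C_r + Q_w C_w)/(Q_r + Q_w)
= (5.02×8.52 + 0.952×0.175)/(5.02 + 0.952) = 42.94/5.972 = 7.190 mg/L.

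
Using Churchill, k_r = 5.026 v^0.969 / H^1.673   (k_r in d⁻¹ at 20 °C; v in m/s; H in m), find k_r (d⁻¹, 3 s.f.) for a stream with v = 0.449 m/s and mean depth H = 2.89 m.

k_r ≈ 0.392 d⁻¹

k_r = 5.026 × 0.449^0.969 / 2.89^1.673 = 5.026 × 0.4603 / 5.903 = 0.3919 d⁻¹.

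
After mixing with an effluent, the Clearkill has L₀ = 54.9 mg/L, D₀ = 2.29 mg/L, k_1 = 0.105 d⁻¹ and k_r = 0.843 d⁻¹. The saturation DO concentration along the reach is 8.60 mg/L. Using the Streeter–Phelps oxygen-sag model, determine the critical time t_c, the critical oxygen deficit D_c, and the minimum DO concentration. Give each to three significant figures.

At the critical point dD/dt = 0, so k_1 L₀ e^(−k_1 t) = k_r D. Substituting D(t) from the Streeter–Phelps equation and solving for t gives
t_c = ln[(k_r/k_1)(1 − D₀(k_r−k_1)/(k_1 L₀))] / (k_r−k_1).
Here k_r−k_1 = 0.7380 d⁻¹ and 1 − D₀(k_r−k_1)/(k_1 L₀) = 1 − 2.29×0.7380/(0.105×54.9) = 0.7068, so
t_c = ln(8.029 × 0.7068) / 0.7380 = 1.736 / 0.7380 = 2.352 d.
L(t_c) = L₀ e^(−k_1 t_c) = 54.9 × 0.7811 = 42.88 mg/L, and at the critical point k_r D_c = k_1 L, so D_c = (0.105/0.843) × 42.88 = 5.342 mg/L.
Minimum DO = C_s − D_c = 8.60 − 5.342 = 3.258 mg/L.

t_c ≈ 2.35 d; D_c ≈ 5.34 mg/L; min DO ≈ 3.26 mg/L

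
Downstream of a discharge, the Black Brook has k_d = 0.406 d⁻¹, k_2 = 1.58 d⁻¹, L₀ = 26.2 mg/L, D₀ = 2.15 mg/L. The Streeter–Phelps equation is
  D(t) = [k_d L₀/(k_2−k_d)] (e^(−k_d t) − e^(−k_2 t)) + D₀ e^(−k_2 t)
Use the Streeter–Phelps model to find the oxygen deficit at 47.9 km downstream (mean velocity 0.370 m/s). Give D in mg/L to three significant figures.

Travel time t = x/v = 47.9 km / (0.370 m/s) = 47900 m / 0.370 m/s = 129500 s = 1.498 d.
k_d L₀/(k_2−k_d) = 0.406×26.2/(1.58−0.406) = 10.64/1.174 = 9.061 mg/L.
e^(−k_d t) = e^(−0.406×1.498) = 0.5443; e^(−k_2 t) = e^(−1.58×1.498) = 0.09372.
D = 9.061 × (0.5443 − 0.09372) + 2.15 × 0.09372 = 4.082 + 0.2015 = 4.284 mg/L.

D ≈ 4.28 mg/L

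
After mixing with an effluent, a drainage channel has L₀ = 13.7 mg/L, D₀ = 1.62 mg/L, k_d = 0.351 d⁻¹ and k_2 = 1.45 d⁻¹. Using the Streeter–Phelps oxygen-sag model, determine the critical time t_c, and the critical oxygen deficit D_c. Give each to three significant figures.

t_c = [1/(k_2−k_d)] ln[(k_2/k_d)(1 − D₀(k_2−k_d)/(k_d L₀))]
= [1/(1.45−0.351)] ln[(1.45/0.351)(1 − 1.62×1.099/(0.351×13.7))]
= (1/1.099) ln[4.131 × 0.6298] = 0.9099 × ln(2.602) = 0.9099 × 0.9561 = 0.8700 d.
L(t_c) = L₀ e^(−k_d t_c) = 13.7 × 0.7369 = 10.09 mg/L, and at the critical point k_2 D_c = k_d L, so D_c = (0.351/1.45) × 10.09 = 2.444 mg/L.

t_c ≈ 0.870 d; D_c ≈ 2.44 mg/L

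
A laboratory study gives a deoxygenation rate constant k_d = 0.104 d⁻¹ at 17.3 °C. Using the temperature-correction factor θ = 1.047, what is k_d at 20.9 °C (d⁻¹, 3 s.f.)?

k_d ≈ 0.123 d⁻¹

k_d(T₂) = k_d(T₁) · θ^(T₂−T₁) = 0.104 × 1.047^(20.9−17.3)
= 0.104 × 1.047^3.60 = 0.104 × 1.180 = 0.1227 d⁻¹.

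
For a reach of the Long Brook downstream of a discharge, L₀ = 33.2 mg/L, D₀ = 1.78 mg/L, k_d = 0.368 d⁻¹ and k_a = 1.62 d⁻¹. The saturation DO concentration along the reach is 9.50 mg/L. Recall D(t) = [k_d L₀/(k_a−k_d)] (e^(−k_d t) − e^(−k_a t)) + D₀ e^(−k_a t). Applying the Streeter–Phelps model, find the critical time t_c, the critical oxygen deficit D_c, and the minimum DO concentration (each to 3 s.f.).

t_c ≈ 1.02 d; D_c ≈ 5.18 mg/L; min DO ≈ 4.32 mg/L

At the critical point dD/dt = 0, so k_d L₀ e^(−k_d t) = k_a D. Substituting D(t) from the Streeter–Phelps equation and solving for t gives
t_c = ln[(k_a/k_d)(1 − D₀(k_a−k_d)/(k_d L₀))] / (k_a−k_d).
Here k_a−k_d = 1.252 d⁻¹ and 1 − D₀(k_a−k_d)/(k_d L₀) = 1 − 1.78×1.252/(0.368×33.2) = 0.8176, so
t_c = ln(4.402 × 0.8176) / 1.252 = 1.281 / 1.252 = 1.023 d.
D_c = (k_d/k_a) L₀ e^(−k_d t_c) = (0.368/1.62) × 33.2 × e^(−0.368×1.023) = 0.2272 × 33.2 × 0.6863 = 5.176 mg/L.
Minimum DO = C_s − D_c = 9.50 − 5.176 = 4.324 mg/L.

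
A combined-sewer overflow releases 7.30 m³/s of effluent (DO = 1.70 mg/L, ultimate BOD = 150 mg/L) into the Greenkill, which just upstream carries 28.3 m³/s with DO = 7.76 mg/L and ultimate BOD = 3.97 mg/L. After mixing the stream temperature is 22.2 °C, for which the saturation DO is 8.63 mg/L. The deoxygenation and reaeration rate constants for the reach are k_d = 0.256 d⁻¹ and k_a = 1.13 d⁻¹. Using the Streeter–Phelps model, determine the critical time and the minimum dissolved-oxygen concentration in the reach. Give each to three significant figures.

t_c ≈ 1.43 d; minimum DO ≈ 3.30 mg/L

Mixed DO = (28.3×7.76 + 7.30×1.70)/(28.3+7.30) = 232.0/35.60 = 6.517 mg/L.
Mixed L₀ = (28.3×3.97 + 7.30×150)/(35.60) = 1207/35.60 = 33.91 mg/L.
Initial deficit D₀ = C_s − DO₀ = 8.63 − 6.517 = 2.113 mg/L.
t_c = (1/0.8740) ln[(1.13/0.256)(1 − 2.113×0.8740/(0.256×33.91))] = 1.144 × ln(3.475) = 1.425 d.
D_c = (0.256/1.13) × 33.91 × e^(−0.256×1.425) = 0.2265 × 33.91 × 0.6943 = 5.334 mg/L.
Minimum DO = 8.63 − 5.334 = 3.296 mg/L.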